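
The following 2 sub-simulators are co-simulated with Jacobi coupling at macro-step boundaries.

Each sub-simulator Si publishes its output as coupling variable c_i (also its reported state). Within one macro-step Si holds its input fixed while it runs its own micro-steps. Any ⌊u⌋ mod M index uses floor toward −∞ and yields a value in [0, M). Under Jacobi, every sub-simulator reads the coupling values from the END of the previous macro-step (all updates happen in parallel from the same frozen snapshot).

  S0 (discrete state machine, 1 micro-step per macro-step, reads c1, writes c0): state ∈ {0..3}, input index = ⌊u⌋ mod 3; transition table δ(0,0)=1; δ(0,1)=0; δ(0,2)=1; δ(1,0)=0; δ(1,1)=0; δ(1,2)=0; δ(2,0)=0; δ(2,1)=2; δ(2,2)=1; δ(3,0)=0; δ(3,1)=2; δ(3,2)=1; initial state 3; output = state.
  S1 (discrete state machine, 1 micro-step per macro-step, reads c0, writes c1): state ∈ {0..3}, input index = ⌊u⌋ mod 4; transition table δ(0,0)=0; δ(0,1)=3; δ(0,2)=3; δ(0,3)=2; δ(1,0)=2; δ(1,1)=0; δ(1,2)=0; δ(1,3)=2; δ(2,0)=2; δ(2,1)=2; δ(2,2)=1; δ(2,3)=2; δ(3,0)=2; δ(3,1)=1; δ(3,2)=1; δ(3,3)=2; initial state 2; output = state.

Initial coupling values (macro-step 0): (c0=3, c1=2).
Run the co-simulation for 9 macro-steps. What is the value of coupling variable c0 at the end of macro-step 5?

macro 1: S0 reads c1=2 → after 1×micro: 1; S1 reads c0=3 → after 1×micro: 2 ⇒ (c0=1, c1=2)
macro 2: S0 reads c1=2 → after 1×micro: 0; S1 reads c0=1 → after 1×micro: 2 ⇒ (c0=0, c1=2)
macro 3: S0 reads c1=2 → after 1×micro: 1; S1 reads c0=0 → after 1×micro: 2 ⇒ (c0=1, c1=2)
macro 4: S0 reads c1=2 → after 1×micro: 0; S1 reads c0=1 → after 1×micro: 2 ⇒ (c0=0, c1=2)
macro 5: S0 reads c1=2 → after 1×micro: 1; S1 reads c0=0 → after 1×micro: 2 ⇒ (c0=1, c1=2)
macro 6: S0 reads c1=2 → after 1×micro: 0; S1 reads c0=1 → after 1×micro: 2 ⇒ (c0=0, c1=2)
macro 7: S0 reads c1=2 → after 1×micro: 1; S1 reads c0=0 → after 1×micro: 2 ⇒ (c0=1, c1=2)
macro 8: S0 reads c1=2 → after 1×micro: 0; S1 reads c0=1 → after 1×micro: 2 ⇒ (c0=0, c1=2)
macro 9: S0 reads c1=2 → after 1×micro: 1; S1 reads c0=0 → after 1×micro: 2 ⇒ (c0=1, c1=2)

c0 at macro-step 5 = 1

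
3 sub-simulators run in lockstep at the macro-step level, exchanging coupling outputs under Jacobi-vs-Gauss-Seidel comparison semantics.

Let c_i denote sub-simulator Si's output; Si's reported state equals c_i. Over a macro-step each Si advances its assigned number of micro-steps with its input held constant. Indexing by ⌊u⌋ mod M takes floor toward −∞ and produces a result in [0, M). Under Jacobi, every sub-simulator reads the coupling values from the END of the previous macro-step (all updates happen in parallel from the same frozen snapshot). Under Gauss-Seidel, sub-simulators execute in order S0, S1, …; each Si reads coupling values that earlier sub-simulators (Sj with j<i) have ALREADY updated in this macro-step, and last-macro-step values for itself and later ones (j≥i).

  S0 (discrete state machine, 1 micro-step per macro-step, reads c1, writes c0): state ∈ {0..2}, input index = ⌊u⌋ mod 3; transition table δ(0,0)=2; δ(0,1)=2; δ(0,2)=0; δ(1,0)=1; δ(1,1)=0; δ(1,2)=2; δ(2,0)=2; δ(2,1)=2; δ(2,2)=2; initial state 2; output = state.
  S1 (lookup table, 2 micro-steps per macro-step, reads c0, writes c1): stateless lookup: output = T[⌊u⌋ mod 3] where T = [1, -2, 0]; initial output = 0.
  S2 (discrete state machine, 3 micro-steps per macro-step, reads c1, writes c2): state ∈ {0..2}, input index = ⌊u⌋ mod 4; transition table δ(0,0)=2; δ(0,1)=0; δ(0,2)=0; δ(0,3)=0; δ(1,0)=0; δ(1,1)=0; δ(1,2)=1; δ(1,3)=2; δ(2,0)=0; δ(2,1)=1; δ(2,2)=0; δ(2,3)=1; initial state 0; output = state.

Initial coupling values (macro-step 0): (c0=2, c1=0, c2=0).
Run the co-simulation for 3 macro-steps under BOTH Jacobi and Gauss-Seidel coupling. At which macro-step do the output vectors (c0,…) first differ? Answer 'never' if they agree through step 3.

[Jacobi] macro 1: S0 reads c1=0 → after 1×micro: 2; S1 reads c0=2 → after 2×micro: 0; S2 reads c1=0 → after 3×micro: 2 ⇒ (c0=2, c1=0, c2=2)
[Jacobi] macro 2: S0 reads c1=0 → after 1×micro: 2; S1 reads c0=2 → after 2×micro: 0; S2 reads c1=0 → after 3×micro: 0 ⇒ (c0=2, c1=0, c2=0)
[Jacobi] macro 3: S0 reads c1=0 → after 1×micro: 2; S1 reads c0=2 → after 2×micro: 0; S2 reads c1=0 → after 3×micro: 2 ⇒ (c0=2, c1=0, c2=2)
[Gauss-Seidel] macro 1: S0 reads c1=0 → after 1×micro: 2; S1 reads c0=2 → after 2×micro: 0; S2 reads c1=0 → after 3×micro: 2 ⇒ (c0=2, c1=0, c2=2)
[Gauss-Seidel] macro 2: S0 reads c1=0 → after 1×micro: 2; S1 reads c0=2 → after 2×micro: 0; S2 reads c1=0 → after 3×micro: 0 ⇒ (c0=2, c1=0, c2=0)
[Gauss-Seidel] macro 3: S0 reads c1=0 → after 1×micro: 2; S1 reads c0=2 → after 2×micro: 0; S2 reads c1=0 → after 3×micro: 2 ⇒ (c0=2, c1=0, c2=2)

first divergence at macro-step: never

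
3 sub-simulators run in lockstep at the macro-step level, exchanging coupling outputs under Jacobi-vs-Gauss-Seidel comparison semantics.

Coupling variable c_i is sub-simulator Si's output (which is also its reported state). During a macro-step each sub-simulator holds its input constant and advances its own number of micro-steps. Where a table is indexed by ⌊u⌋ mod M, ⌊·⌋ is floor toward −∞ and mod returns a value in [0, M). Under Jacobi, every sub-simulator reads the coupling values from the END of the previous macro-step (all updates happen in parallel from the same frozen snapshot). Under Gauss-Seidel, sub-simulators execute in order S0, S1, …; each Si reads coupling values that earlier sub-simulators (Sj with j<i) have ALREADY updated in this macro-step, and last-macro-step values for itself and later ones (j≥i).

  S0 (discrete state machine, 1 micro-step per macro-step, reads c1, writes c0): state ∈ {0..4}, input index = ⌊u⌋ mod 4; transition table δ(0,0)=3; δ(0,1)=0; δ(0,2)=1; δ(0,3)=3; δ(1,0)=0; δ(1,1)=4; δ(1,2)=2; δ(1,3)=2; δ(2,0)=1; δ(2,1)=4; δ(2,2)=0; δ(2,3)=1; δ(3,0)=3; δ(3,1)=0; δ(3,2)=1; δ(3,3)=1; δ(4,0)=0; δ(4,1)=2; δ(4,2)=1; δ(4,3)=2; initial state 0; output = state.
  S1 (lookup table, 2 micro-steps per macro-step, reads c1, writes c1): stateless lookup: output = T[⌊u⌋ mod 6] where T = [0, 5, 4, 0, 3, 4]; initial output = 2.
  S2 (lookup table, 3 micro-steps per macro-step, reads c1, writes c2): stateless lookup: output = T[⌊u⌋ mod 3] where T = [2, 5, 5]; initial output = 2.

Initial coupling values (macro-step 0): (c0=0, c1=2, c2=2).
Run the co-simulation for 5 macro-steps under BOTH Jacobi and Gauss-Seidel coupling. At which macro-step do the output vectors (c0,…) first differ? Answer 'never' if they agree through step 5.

[Jacobi] macro 1: S0 reads c1=2 → after 1×micro: 1; S1 reads c1=2 → after 2×micro: 4; S2 reads c1=2 → after 3×micro: 5 ⇒ (c0=1, c1=4, c2=5)
[Jacobi] macro 2: S0 reads c1=4 → after 1×micro: 0; S1 reads c1=4 → after 2×micro: 3; S2 reads c1=4 → after 3×micro: 5 ⇒ (c0=0, c1=3, c2=5)
[Jacobi] macro 3: S0 reads c1=3 → after 1×micro: 3; S1 reads c1=3 → after 2×micro: 0; S2 reads c1=3 → after 3×micro: 2 ⇒ (c0=3, c1=0, c2=2)
[Jacobi] macro 4: S0 reads c1=0 → after 1×micro: 3; S1 reads c1=0 → after 2×micro: 0; S2 reads c1=0 → after 3×micro: 2 ⇒ (c0=3, c1=0, c2=2)
[Jacobi] macro 5: S0 reads c1=0 → after 1×micro: 3; S1 reads c1=0 → after 2×micro: 0; S2 reads c1=0 → after 3×micro: 2 ⇒ (c0=3, c1=0, c2=2)
[Gauss-Seidel] macro 1: S0 reads c1=2 → after 1×micro: 1; S1 reads c1=2 → after 2×micro: 4; S2 reads c1=4 → after 3×micro: 5 ⇒ (c0=1, c1=4, c2=5)
[Gauss-Seidel] macro 2: S0 reads c1=4 → after 1×micro: 0; S1 reads c1=4 → after 2×micro: 3; S2 reads c1=3 → after 3×micro: 2 ⇒ (c0=0, c1=3, c2=2)
[Gauss-Seidel] macro 3: S0 reads c1=3 → after 1×micro: 3; S1 reads c1=3 → after 2×micro: 0; S2 reads c1=0 → after 3×micro: 2 ⇒ (c0=3, c1=0, c2=2)
[Gauss-Seidel] macro 4: S0 reads c1=0 → after 1×micro: 3; S1 reads c1=0 → after 2×micro: 0; S2 reads c1=0 → after 3×micro: 2 ⇒ (c0=3, c1=0, c2=2)
[Gauss-Seidel] macro 5: S0 reads c1=0 → after 1×micro: 3; S1 reads c1=0 → after 2×micro: 0; S2 reads c1=0 → after 3×micro: 2 ⇒ (c0=3, c1=0, c2=2)

first divergence at macro-step: 2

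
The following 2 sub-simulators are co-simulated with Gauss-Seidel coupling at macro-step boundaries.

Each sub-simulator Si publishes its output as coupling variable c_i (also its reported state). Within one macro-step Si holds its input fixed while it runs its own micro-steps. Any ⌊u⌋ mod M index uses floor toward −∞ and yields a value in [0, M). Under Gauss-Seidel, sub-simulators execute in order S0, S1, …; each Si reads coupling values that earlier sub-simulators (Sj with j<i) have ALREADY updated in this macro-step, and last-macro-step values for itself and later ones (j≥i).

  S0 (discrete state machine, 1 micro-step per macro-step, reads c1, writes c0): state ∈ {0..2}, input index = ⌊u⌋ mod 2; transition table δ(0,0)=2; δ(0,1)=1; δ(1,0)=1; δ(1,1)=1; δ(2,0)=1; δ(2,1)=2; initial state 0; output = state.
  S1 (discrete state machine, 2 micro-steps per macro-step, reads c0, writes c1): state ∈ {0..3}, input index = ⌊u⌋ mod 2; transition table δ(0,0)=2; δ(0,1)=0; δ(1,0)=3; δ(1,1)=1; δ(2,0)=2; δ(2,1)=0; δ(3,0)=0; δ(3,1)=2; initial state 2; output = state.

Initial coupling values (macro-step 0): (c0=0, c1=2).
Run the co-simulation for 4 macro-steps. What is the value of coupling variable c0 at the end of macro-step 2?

c0 at macro-step 2 = 1

macro 1: S0 reads c1=2 → after 1×micro: 2; S1 reads c0=2 → after 2×micro: 2 ⇒ (c0=2, c1=2)
macro 2: S0 reads c1=2 → after 1×micro: 1; S1 reads c0=1 → after 2×micro: 0 ⇒ (c0=1, c1=0)
macro 3: S0 reads c1=0 → after 1×micro: 1; S1 reads c0=1 → after 2×micro: 0 ⇒ (c0=1, c1=0)
macro 4: S0 reads c1=0 → after 1×micro: 1; S1 reads c0=1 → after 2×micro: 0 ⇒ (c0=1, c1=0)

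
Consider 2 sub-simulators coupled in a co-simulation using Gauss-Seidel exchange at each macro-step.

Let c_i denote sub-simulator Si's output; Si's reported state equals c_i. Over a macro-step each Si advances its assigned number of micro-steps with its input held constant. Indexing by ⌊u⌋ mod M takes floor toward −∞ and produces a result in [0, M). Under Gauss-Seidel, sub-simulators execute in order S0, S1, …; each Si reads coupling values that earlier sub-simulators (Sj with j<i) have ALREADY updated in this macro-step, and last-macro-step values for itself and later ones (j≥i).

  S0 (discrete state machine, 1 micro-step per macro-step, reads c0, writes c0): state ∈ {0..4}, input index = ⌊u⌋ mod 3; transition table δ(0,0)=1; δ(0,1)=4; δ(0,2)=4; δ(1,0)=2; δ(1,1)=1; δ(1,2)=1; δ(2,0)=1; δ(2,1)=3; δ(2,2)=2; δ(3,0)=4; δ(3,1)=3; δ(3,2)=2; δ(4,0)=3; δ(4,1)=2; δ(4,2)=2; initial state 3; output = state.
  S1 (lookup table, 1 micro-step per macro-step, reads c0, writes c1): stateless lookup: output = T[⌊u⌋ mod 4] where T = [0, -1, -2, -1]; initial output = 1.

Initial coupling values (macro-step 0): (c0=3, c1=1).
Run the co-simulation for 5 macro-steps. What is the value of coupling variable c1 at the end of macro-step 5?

c1 at macro-step 5 = -2

macro 1: S0 reads c0=3 → after 1×micro: 4; S1 reads c0=4 → after 1×micro: 0 ⇒ (c0=4, c1=0)
macro 2: S0 reads c0=4 → after 1×micro: 2; S1 reads c0=2 → after 1×micro: -2 ⇒ (c0=2, c1=-2)
macro 3: S0 reads c0=2 → after 1×micro: 2; S1 reads c0=2 → after 1×micro: -2 ⇒ (c0=2, c1=-2)
macro 4: S0 reads c0=2 → after 1×micro: 2; S1 reads c0=2 → after 1×micro: -2 ⇒ (c0=2, c1=-2)
macro 5: S0 reads c0=2 → after 1×micro: 2; S1 reads c0=2 → after 1×micro: -2 ⇒ (c0=2, c1=-2)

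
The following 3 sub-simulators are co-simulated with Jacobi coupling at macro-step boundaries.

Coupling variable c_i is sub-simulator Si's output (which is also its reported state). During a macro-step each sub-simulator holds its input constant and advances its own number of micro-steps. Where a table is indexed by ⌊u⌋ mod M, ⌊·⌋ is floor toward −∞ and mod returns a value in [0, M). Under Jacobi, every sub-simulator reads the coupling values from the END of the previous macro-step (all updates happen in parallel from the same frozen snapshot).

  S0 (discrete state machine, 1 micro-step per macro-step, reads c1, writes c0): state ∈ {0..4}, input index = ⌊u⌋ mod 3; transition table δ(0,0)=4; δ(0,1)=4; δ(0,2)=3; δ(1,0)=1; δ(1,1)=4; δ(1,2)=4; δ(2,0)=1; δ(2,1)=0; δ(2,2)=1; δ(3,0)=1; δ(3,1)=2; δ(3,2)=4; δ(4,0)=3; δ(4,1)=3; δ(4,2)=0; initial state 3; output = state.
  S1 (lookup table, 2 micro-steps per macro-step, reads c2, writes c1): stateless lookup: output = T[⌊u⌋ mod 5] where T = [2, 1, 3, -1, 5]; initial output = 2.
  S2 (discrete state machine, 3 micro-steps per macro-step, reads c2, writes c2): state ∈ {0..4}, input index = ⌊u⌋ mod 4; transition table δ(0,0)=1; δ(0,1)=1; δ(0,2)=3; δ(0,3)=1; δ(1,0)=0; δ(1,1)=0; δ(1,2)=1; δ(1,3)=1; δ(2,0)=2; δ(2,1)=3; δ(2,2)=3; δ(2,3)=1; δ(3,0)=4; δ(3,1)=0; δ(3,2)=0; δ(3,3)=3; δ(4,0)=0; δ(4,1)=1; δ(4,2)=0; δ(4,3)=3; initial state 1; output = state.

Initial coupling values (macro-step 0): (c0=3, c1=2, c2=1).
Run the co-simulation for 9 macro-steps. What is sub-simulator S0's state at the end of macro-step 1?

macro 1: S0 reads c1=2 → after 1×micro: 4; S1 reads c2=1 → after 2×micro: 1; S2 reads c2=1 → after 3×micro: 0 ⇒ (c0=4, c1=1, c2=0)
macro 2: S0 reads c1=1 → after 1×micro: 3; S1 reads c2=0 → after 2×micro: 2; S2 reads c2=0 → after 3×micro: 1 ⇒ (c0=3, c1=2, c2=1)
macro 3: S0 reads c1=2 → after 1×micro: 4; S1 reads c2=1 → after 2×micro: 1; S2 reads c2=1 → after 3×micro: 0 ⇒ (c0=4, c1=1, c2=0)
macro 4: S0 reads c1=1 → after 1×micro: 3; S1 reads c2=0 → after 2×micro: 2; S2 reads c2=0 → after 3×micro: 1 ⇒ (c0=3, c1=2, c2=1)
macro 5: S0 reads c1=2 → after 1×micro: 4; S1 reads c2=1 → after 2×micro: 1; S2 reads c2=1 → after 3×micro: 0 ⇒ (c0=4, c1=1, c2=0)
macro 6: S0 reads c1=1 → after 1×micro: 3; S1 reads c2=0 → after 2×micro: 2; S2 reads c2=0 → after 3×micro: 1 ⇒ (c0=3, c1=2, c2=1)
macro 7: S0 reads c1=2 → after 1×micro: 4; S1 reads c2=1 → after 2×micro: 1; S2 reads c2=1 → after 3×micro: 0 ⇒ (c0=4, c1=1, c2=0)
macro 8: S0 reads c1=1 → after 1×micro: 3; S1 reads c2=0 → after 2×micro: 2; S2 reads c2=0 → after 3×micro: 1 ⇒ (c0=3, c1=2, c2=1)
macro 9: S0 reads c1=2 → after 1×micro: 4; S1 reads c2=1 → after 2×micro: 1; S2 reads c2=1 → after 3×micro: 0 ⇒ (c0=4, c1=1, c2=0)

S0 state at macro-step 1 = 4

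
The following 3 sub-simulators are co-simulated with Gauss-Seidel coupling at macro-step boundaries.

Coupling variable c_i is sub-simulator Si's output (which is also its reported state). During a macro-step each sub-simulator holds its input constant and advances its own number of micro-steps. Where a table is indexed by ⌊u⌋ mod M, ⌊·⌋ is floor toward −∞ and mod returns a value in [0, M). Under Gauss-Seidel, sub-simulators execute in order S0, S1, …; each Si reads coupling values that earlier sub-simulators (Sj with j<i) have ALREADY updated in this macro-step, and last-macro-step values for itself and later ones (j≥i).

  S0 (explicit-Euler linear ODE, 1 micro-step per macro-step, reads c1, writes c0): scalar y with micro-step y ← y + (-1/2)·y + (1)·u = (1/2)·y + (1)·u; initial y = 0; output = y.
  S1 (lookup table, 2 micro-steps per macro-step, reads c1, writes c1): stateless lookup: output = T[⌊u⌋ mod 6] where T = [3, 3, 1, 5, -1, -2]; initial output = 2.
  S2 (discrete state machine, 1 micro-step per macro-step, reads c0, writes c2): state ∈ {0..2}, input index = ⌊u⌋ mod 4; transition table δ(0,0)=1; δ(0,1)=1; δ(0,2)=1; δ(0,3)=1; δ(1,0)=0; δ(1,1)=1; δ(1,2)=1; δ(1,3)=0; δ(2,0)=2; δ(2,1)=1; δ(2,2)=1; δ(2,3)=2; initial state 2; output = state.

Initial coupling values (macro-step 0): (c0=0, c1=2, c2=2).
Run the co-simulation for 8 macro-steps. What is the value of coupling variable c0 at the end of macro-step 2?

c0 at macro-step 2 = 2

macro 1: S0 reads c1=2 → after 1×micro: 2; S1 reads c1=2 → after 2×micro: 1; S2 reads c0=2 → after 1×micro: 1 ⇒ (c0=2, c1=1, c2=1)
macro 2: S0 reads c1=1 → after 1×micro: 2; S1 reads c1=1 → after 2×micro: 3; S2 reads c0=2 → after 1×micro: 1 ⇒ (c0=2, c1=3, c2=1)
macro 3: S0 reads c1=3 → after 1×micro: 4; S1 reads c1=3 → after 2×micro: 5; S2 reads c0=4 → after 1×micro: 0 ⇒ (c0=4, c1=5, c2=0)
macro 4: S0 reads c1=5 → after 1×micro: 7; S1 reads c1=5 → after 2×micro: -2; S2 reads c0=7 → after 1×micro: 1 ⇒ (c0=7, c1=-2, c2=1)
macro 5: S0 reads c1=-2 → after 1×micro: 3/2; S1 reads c1=-2 → after 2×micro: -1; S2 reads c0=3/2 → after 1×micro: 1 ⇒ (c0=3/2, c1=-1, c2=1)
macro 6: S0 reads c1=-1 → after 1×micro: -1/4; S1 reads c1=-1 → after 2×micro: -2; S2 reads c0=-1/4 → after 1×micro: 0 ⇒ (c0=-1/4, c1=-2, c2=0)
macro 7: S0 reads c1=-2 → after 1×micro: -17/8; S1 reads c1=-2 → after 2×micro: -1; S2 reads c0=-17/8 → after 1×micro: 1 ⇒ (c0=-17/8, c1=-1, c2=1)
macro 8: S0 reads c1=-1 → after 1×micro: -33/16; S1 reads c1=-1 → after 2×micro: -2; S2 reads c0=-33/16 → after 1×micro: 1 ⇒ (c0=-33/16, c1=-2, c2=1)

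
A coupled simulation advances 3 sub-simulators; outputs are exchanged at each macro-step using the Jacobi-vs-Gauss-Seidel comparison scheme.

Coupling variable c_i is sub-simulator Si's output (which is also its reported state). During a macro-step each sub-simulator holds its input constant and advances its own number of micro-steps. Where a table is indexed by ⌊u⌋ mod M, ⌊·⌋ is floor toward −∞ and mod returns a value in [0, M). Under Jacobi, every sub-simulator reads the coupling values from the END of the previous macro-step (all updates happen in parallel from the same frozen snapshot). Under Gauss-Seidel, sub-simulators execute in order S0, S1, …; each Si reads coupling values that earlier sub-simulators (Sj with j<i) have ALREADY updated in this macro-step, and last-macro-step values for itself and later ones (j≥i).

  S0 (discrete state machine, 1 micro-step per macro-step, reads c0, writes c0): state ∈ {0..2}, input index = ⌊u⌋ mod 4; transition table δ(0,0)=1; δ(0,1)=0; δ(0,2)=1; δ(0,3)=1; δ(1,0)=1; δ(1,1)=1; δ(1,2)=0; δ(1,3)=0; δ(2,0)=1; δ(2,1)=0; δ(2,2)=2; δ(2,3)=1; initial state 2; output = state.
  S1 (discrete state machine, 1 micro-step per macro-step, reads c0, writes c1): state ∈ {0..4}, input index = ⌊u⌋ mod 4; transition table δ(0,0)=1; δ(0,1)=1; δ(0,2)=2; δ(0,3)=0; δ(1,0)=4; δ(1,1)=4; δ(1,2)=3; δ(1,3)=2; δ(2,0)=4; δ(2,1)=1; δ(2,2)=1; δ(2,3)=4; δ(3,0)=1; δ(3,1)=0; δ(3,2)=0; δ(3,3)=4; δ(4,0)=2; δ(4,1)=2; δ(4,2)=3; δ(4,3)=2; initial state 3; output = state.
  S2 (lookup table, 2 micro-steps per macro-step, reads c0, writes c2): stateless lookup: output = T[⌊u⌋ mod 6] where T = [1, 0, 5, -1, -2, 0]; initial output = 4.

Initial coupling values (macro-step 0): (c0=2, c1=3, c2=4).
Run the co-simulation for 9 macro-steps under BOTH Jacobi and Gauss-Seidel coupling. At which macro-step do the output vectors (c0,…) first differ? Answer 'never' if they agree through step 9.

first divergence at macro-step: never

[Jacobi] macro 1: S0 reads c0=2 → after 1×micro: 2; S1 reads c0=2 → after 1×micro: 0; S2 reads c0=2 → after 2×micro: 5 ⇒ (c0=2, c1=0, c2=5)
[Jacobi] macro 2: S0 reads c0=2 → after 1×micro: 2; S1 reads c0=2 → after 1×micro: 2; S2 reads c0=2 → after 2×micro: 5 ⇒ (c0=2, c1=2, c2=5)
[Jacobi] macro 3: S0 reads c0=2 → after 1×micro: 2; S1 reads c0=2 → after 1×micro: 1; S2 reads c0=2 → after 2×micro: 5 ⇒ (c0=2, c1=1, c2=5)
[Jacobi] macro 4: S0 reads c0=2 → after 1×micro: 2; S1 reads c0=2 → after 1×micro: 3; S2 reads c0=2 → after 2×micro: 5 ⇒ (c0=2, c1=3, c2=5)
[Jacobi] macro 5: S0 reads c0=2 → after 1×micro: 2; S1 reads c0=2 → after 1×micro: 0; S2 reads c0=2 → after 2×micro: 5 ⇒ (c0=2, c1=0, c2=5)
[Jacobi] macro 6: S0 reads c0=2 → after 1×micro: 2; S1 reads c0=2 → after 1×micro: 2; S2 reads c0=2 → after 2×micro: 5 ⇒ (c0=2, c1=2, c2=5)
[Jacobi] macro 7: S0 reads c0=2 → after 1×micro: 2; S1 reads c0=2 → after 1×micro: 1; S2 reads c0=2 → after 2×micro: 5 ⇒ (c0=2, c1=1, c2=5)
[Jacobi] macro 8: S0 reads c0=2 → after 1×micro: 2; S1 reads c0=2 → after 1×micro: 3; S2 reads c0=2 → after 2×micro: 5 ⇒ (c0=2, c1=3, c2=5)
[Jacobi] macro 9: S0 reads c0=2 → after 1×micro: 2; S1 reads c0=2 → after 1×micro: 0; S2 reads c0=2 → after 2×micro: 5 ⇒ (c0=2, c1=0, c2=5)
[Gauss-Seidel] macro 1: S0 reads c0=2 → after 1×micro: 2; S1 reads c0=2 → after 1×micro: 0; S2 reads c0=2 → after 2×micro: 5 ⇒ (c0=2, c1=0, c2=5)
[Gauss-Seidel] macro 2: S0 reads c0=2 → after 1×micro: 2; S1 reads c0=2 → after 1×micro: 2; S2 reads c0=2 → after 2×micro: 5 ⇒ (c0=2, c1=2, c2=5)
[Gauss-Seidel] macro 3: S0 reads c0=2 → after 1×micro: 2; S1 reads c0=2 → after 1×micro: 1; S2 reads c0=2 → after 2×micro: 5 ⇒ (c0=2, c1=1, c2=5)
[Gauss-Seidel] macro 4: S0 reads c0=2 → after 1×micro: 2; S1 reads c0=2 → after 1×micro: 3; S2 reads c0=2 → after 2×micro: 5 ⇒ (c0=2, c1=3, c2=5)
[Gauss-Seidel] macro 5: S0 reads c0=2 → after 1×micro: 2; S1 reads c0=2 → after 1×micro: 0; S2 reads c0=2 → after 2×micro: 5 ⇒ (c0=2, c1=0, c2=5)
[Gauss-Seidel] macro 6: S0 reads c0=2 → after 1×micro: 2; S1 reads c0=2 → after 1×micro: 2; S2 reads c0=2 → after 2×micro: 5 ⇒ (c0=2, c1=2, c2=5)
[Gauss-Seidel] macro 7: S0 reads c0=2 → after 1×micro: 2; S1 reads c0=2 → after 1×micro: 1; S2 reads c0=2 → after 2×micro: 5 ⇒ (c0=2, c1=1, c2=5)
[Gauss-Seidel] macro 8: S0 reads c0=2 → after 1×micro: 2; S1 reads c0=2 → after 1×micro: 3; S2 reads c0=2 → after 2×micro: 5 ⇒ (c0=2, c1=3, c2=5)
[Gauss-Seidel] macro 9: S0 reads c0=2 → after 1×micro: 2; S1 reads c0=2 → after 1×micro: 0; S2 reads c0=2 → after 2×micro: 5 ⇒ (c0=2, c1=0, c2=5)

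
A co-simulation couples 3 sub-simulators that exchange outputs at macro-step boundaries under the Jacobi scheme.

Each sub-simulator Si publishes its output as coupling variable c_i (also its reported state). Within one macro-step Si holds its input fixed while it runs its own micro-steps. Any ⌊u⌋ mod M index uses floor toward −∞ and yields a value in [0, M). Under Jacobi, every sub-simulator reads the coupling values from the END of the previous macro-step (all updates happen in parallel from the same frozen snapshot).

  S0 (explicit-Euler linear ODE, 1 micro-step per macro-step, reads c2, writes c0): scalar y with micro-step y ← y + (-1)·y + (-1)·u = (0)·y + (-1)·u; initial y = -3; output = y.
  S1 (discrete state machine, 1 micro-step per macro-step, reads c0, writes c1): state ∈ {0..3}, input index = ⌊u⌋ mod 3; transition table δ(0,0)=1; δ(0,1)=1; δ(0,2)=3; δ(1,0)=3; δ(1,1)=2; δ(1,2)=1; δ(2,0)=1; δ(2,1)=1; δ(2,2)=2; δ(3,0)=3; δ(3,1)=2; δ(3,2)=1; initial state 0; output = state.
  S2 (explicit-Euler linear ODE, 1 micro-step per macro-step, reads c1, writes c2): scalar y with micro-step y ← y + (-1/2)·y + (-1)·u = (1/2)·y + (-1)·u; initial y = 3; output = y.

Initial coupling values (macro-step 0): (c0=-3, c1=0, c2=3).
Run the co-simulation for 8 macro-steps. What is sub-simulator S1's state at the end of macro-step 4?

macro 1: S0 reads c2=3 → after 1×micro: -3; S1 reads c0=-3 → after 1×micro: 1; S2 reads c1=0 → after 1×micro: 3/2 ⇒ (c0=-3, c1=1, c2=3/2)
macro 2: S0 reads c2=3/2 → after 1×micro: -3/2; S1 reads c0=-3 → after 1×micro: 3; S2 reads c1=1 → after 1×micro: -1/4 ⇒ (c0=-3/2, c1=3, c2=-1/4)
macro 3: S0 reads c2=-1/4 → after 1×micro: 1/4; S1 reads c0=-3/2 → after 1×micro: 2; S2 reads c1=3 → after 1×micro: -25/8 ⇒ (c0=1/4, c1=2, c2=-25/8)
macro 4: S0 reads c2=-25/8 → after 1×micro: 25/8; S1 reads c0=1/4 → after 1×micro: 1; S2 reads c1=2 → after 1×micro: -57/16 ⇒ (c0=25/8, c1=1, c2=-57/16)
macro 5: S0 reads c2=-57/16 → after 1×micro: 57/16; S1 reads c0=25/8 → after 1×micro: 3; S2 reads c1=1 → after 1×micro: -89/32 ⇒ (c0=57/16, c1=3, c2=-89/32)
macro 6: S0 reads c2=-89/32 → after 1×micro: 89/32; S1 reads c0=57/16 → after 1×micro: 3; S2 reads c1=3 → after 1×micro: -281/64 ⇒ (c0=89/32, c1=3, c2=-281/64)
macro 7: S0 reads c2=-281/64 → after 1×micro: 281/64; S1 reads c0=89/32 → after 1×micro: 1; S2 reads c1=3 → after 1×micro: -665/128 ⇒ (c0=281/64, c1=1, c2=-665/128)
macro 8: S0 reads c2=-665/128 → after 1×micro: 665/128; S1 reads c0=281/64 → after 1×micro: 2; S2 reads c1=1 → after 1×micro: -921/256 ⇒ (c0=665/128, c1=2, c2=-921/256)

S1 state at macro-step 4 = 1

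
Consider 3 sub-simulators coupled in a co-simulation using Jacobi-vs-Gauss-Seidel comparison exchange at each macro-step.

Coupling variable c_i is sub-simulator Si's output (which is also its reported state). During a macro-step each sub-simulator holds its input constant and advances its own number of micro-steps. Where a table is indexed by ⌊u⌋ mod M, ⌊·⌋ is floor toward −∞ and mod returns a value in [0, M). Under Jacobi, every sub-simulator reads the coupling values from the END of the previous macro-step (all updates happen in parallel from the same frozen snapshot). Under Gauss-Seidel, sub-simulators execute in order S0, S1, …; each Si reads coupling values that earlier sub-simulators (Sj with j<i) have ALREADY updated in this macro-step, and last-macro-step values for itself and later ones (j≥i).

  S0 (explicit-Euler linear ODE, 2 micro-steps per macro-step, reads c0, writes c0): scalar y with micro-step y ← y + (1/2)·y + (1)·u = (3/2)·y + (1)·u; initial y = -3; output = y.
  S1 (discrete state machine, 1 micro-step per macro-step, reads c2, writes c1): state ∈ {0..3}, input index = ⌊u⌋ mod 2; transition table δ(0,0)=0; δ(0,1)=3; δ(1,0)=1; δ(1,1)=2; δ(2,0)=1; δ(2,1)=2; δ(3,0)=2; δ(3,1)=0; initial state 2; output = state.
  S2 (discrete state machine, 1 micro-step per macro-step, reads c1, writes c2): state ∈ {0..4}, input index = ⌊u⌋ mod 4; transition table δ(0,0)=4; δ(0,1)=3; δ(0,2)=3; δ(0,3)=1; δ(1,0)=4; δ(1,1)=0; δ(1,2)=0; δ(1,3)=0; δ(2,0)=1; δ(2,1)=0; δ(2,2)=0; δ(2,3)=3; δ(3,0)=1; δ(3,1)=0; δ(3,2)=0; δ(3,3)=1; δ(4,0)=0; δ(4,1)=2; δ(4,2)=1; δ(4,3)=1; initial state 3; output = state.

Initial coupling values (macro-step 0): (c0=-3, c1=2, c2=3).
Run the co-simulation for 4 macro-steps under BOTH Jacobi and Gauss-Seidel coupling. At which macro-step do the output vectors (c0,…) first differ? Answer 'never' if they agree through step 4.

[Jacobi] macro 1: S0 reads c0=-3 → after 2×micro: -57/4; S1 reads c2=3 → after 1×micro: 2; S2 reads c1=2 → after 1×micro: 0 ⇒ (c0=-57/4, c1=2, c2=0)
[Jacobi] macro 2: S0 reads c0=-57/4 → after 2×micro: -1083/16; S1 reads c2=0 → after 1×micro: 1; S2 reads c1=2 → after 1×micro: 3 ⇒ (c0=-1083/16, c1=1, c2=3)
[Jacobi] macro 3: S0 reads c0=-1083/16 → after 2×micro: -20577/64; S1 reads c2=3 → after 1×micro: 2; S2 reads c1=1 → after 1×micro: 0 ⇒ (c0=-20577/64, c1=2, c2=0)
[Jacobi] macro 4: S0 reads c0=-20577/64 → after 2×micro: -390963/256; S1 reads c2=0 → after 1×micro: 1; S2 reads c1=2 → after 1×micro: 3 ⇒ (c0=-390963/256, c1=1, c2=3)
[Gauss-Seidel] macro 1: S0 reads c0=-3 → after 2×micro: -57/4; S1 reads c2=3 → after 1×micro: 2; S2 reads c1=2 → after 1×micro: 0 ⇒ (c0=-57/4, c1=2, c2=0)
[Gauss-Seidel] macro 2: S0 reads c0=-57/4 → after 2×micro: -1083/16; S1 reads c2=0 → after 1×micro: 1; S2 reads c1=1 → after 1×micro: 3 ⇒ (c0=-1083/16, c1=1, c2=3)
[Gauss-Seidel] macro 3: S0 reads c0=-1083/16 → after 2×micro: -20577/64; S1 reads c2=3 → after 1×micro: 2; S2 reads c1=2 → after 1×micro: 0 ⇒ (c0=-20577/64, c1=2, c2=0)
[Gauss-Seidel] macro 4: S0 reads c0=-20577/64 → after 2×micro: -390963/256; S1 reads c2=0 → after 1×micro: 1; S2 reads c1=1 → after 1×micro: 3 ⇒ (c0=-390963/256, c1=1, c2=3)

first divergence at macro-step: never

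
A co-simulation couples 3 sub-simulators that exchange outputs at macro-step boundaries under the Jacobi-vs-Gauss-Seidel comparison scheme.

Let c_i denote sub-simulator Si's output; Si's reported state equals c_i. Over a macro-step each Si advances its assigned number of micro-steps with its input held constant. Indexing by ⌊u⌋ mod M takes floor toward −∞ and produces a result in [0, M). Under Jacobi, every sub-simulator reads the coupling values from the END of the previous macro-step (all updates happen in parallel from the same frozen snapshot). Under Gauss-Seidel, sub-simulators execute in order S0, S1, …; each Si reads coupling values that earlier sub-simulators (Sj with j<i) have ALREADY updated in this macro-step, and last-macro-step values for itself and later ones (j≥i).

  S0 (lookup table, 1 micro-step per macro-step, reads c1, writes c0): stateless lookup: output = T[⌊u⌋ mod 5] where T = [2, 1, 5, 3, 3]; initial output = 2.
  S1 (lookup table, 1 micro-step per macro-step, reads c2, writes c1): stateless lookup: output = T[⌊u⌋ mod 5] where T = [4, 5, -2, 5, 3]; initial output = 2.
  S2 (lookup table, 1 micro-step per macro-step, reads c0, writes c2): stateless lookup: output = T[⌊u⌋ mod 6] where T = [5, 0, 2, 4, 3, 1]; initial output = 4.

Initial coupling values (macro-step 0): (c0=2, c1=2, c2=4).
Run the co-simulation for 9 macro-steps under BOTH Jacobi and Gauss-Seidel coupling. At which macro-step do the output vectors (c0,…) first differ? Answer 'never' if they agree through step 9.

first divergence at macro-step: 1

[Jacobi] macro 1: S0 reads c1=2 → after 1×micro: 5; S1 reads c2=4 → after 1×micro: 3; S2 reads c0=2 → after 1×micro: 2 ⇒ (c0=5, c1=3, c2=2)
[Jacobi] macro 2: S0 reads c1=3 → after 1×micro: 3; S1 reads c2=2 → after 1×micro: -2; S2 reads c0=5 → after 1×micro: 1 ⇒ (c0=3, c1=-2, c2=1)
[Jacobi] macro 3: S0 reads c1=-2 → after 1×micro: 3; S1 reads c2=1 → after 1×micro: 5; S2 reads c0=3 → after 1×micro: 4 ⇒ (c0=3, c1=5, c2=4)
[Jacobi] macro 4: S0 reads c1=5 → after 1×micro: 2; S1 reads c2=4 → after 1×micro: 3; S2 reads c0=3 → after 1×micro: 4 ⇒ (c0=2, c1=3, c2=4)
[Jacobi] macro 5: S0 reads c1=3 → after 1×micro: 3; S1 reads c2=4 → after 1×micro: 3; S2 reads c0=2 → after 1×micro: 2 ⇒ (c0=3, c1=3, c2=2)
[Jacobi] macro 6: S0 reads c1=3 → after 1×micro: 3; S1 reads c2=2 → after 1×micro: -2; S2 reads c0=3 → after 1×micro: 4 ⇒ (c0=3, c1=-2, c2=4)
[Jacobi] macro 7: S0 reads c1=-2 → after 1×micro: 3; S1 reads c2=4 → after 1×micro: 3; S2 reads c0=3 → after 1×micro: 4 ⇒ (c0=3, c1=3, c2=4)
[Jacobi] macro 8: S0 reads c1=3 → after 1×micro: 3; S1 reads c2=4 → after 1×micro: 3; S2 reads c0=3 → after 1×micro: 4 ⇒ (c0=3, c1=3, c2=4)
[Jacobi] macro 9: S0 reads c1=3 → after 1×micro: 3; S1 reads c2=4 → after 1×micro: 3; S2 reads c0=3 → after 1×micro: 4 ⇒ (c0=3, c1=3, c2=4)
[Gauss-Seidel] macro 1: S0 reads c1=2 → after 1×micro: 5; S1 reads c2=4 → after 1×micro: 3; S2 reads c0=5 → after 1×micro: 1 ⇒ (c0=5, c1=3, c2=1)
[Gauss-Seidel] macro 2: S0 reads c1=3 → after 1×micro: 3; S1 reads c2=1 → after 1×micro: 5; S2 reads c0=3 → after 1×micro: 4 ⇒ (c0=3, c1=5, c2=4)
[Gauss-Seidel] macro 3: S0 reads c1=5 → after 1×micro: 2; S1 reads c2=4 → after 1×micro: 3; S2 reads c0=2 → after 1×micro: 2 ⇒ (c0=2, c1=3, c2=2)
[Gauss-Seidel] macro 4: S0 reads c1=3 → after 1×micro: 3; S1 reads c2=2 → after 1×micro: -2; S2 reads c0=3 → after 1×micro: 4 ⇒ (c0=3, c1=-2, c2=4)
[Gauss-Seidel] macro 5: S0 reads c1=-2 → after 1×micro: 3; S1 reads c2=4 → after 1×micro: 3; S2 reads c0=3 → after 1×micro: 4 ⇒ (c0=3, c1=3, c2=4)
[Gauss-Seidel] macro 6: S0 reads c1=3 → after 1×micro: 3; S1 reads c2=4 → after 1×micro: 3; S2 reads c0=3 → after 1×micro: 4 ⇒ (c0=3, c1=3, c2=4)
[Gauss-Seidel] macro 7: S0 reads c1=3 → after 1×micro: 3; S1 reads c2=4 → after 1×micro: 3; S2 reads c0=3 → after 1×micro: 4 ⇒ (c0=3, c1=3, c2=4)
[Gauss-Seidel] macro 8: S0 reads c1=3 → after 1×micro: 3; S1 reads c2=4 → after 1×micro: 3; S2 reads c0=3 → after 1×micro: 4 ⇒ (c0=3, c1=3, c2=4)
[Gauss-Seidel] macro 9: S0 reads c1=3 → after 1×micro: 3; S1 reads c2=4 → after 1×micro: 3; S2 reads c0=3 → after 1×micro: 4 ⇒ (c0=3, c1=3, c2=4)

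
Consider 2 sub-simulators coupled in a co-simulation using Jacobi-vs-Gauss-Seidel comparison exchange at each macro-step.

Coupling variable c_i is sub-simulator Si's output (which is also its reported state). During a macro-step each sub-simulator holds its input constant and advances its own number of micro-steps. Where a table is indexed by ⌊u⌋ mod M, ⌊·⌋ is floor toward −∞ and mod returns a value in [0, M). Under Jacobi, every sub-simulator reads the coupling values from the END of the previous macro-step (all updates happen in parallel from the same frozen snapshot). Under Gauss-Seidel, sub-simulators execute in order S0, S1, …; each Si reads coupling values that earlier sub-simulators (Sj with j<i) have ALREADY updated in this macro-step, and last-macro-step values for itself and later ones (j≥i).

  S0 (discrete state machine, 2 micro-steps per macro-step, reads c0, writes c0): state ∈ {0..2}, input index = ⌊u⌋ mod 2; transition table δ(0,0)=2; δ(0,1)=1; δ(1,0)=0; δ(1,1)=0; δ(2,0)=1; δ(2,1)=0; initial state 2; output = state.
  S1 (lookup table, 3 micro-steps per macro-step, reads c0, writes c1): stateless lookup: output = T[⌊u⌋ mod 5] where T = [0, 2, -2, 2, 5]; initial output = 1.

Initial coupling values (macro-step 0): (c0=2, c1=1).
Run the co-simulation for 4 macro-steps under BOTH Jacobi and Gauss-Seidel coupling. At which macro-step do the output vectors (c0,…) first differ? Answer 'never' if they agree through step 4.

first divergence at macro-step: 1

[Jacobi] macro 1: S0 reads c0=2 → after 2×micro: 0; S1 reads c0=2 → after 3×micro: -2 ⇒ (c0=0, c1=-2)
[Jacobi] macro 2: S0 reads c0=0 → after 2×micro: 1; S1 reads c0=0 → after 3×micro: 0 ⇒ (c0=1, c1=0)
[Jacobi] macro 3: S0 reads c0=1 → after 2×micro: 1; S1 reads c0=1 → after 3×micro: 2 ⇒ (c0=1, c1=2)
[Jacobi] macro 4: S0 reads c0=1 → after 2×micro: 1; S1 reads c0=1 → after 3×micro: 2 ⇒ (c0=1, c1=2)
[Gauss-Seidel] macro 1: S0 reads c0=2 → after 2×micro: 0; S1 reads c0=0 → after 3×micro: 0 ⇒ (c0=0, c1=0)
[Gauss-Seidel] macro 2: S0 reads c0=0 → after 2×micro: 1; S1 reads c0=1 → after 3×micro: 2 ⇒ (c0=1, c1=2)
[Gauss-Seidel] macro 3: S0 reads c0=1 → after 2×micro: 1; S1 reads c0=1 → after 3×micro: 2 ⇒ (c0=1, c1=2)
[Gauss-Seidel] macro 4: S0 reads c0=1 → after 2×micro: 1; S1 reads c0=1 → after 3×micro: 2 ⇒ (c0=1, c1=2)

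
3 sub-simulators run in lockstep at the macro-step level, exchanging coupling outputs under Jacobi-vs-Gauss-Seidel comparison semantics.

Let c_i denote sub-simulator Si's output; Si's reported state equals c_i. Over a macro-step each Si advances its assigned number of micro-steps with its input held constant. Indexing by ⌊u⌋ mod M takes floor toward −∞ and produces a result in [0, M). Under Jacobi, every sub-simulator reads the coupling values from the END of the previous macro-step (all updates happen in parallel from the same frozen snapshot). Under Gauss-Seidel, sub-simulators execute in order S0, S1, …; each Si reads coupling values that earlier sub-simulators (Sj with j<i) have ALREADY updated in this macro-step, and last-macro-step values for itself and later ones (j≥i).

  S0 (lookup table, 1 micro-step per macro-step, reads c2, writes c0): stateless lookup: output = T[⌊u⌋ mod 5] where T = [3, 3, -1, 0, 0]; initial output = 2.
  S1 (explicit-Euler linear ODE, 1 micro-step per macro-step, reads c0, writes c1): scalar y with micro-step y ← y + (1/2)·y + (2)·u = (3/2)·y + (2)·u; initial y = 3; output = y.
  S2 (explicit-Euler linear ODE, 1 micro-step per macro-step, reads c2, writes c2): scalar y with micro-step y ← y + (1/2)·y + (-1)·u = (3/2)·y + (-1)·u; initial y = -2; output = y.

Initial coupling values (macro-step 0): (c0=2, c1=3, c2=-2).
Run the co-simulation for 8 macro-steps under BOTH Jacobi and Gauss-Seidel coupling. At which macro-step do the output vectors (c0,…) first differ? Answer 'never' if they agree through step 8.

first divergence at macro-step: 1

[Jacobi] macro 1: S0 reads c2=-2 → after 1×micro: 0; S1 reads c0=2 → after 1×micro: 17/2; S2 reads c2=-2 → after 1×micro: -1 ⇒ (c0=0, c1=17/2, c2=-1)
[Jacobi] macro 2: S0 reads c2=-1 → after 1×micro: 0; S1 reads c0=0 → after 1×micro: 51/4; S2 reads c2=-1 → after 1×micro: -1/2 ⇒ (c0=0, c1=51/4, c2=-1/2)
[Jacobi] macro 3: S0 reads c2=-1/2 → after 1×micro: 0; S1 reads c0=0 → after 1×micro: 153/8; S2 reads c2=-1/2 → after 1×micro: -1/4 ⇒ (c0=0, c1=153/8, c2=-1/4)
[Jacobi] macro 4: S0 reads c2=-1/4 → after 1×micro: 0; S1 reads c0=0 → after 1×micro: 459/16; S2 reads c2=-1/4 → after 1×micro: -1/8 ⇒ (c0=0, c1=459/16, c2=-1/8)
[Jacobi] macro 5: S0 reads c2=-1/8 → after 1×micro: 0; S1 reads c0=0 → after 1×micro: 1377/32; S2 reads c2=-1/8 → after 1×micro: -1/16 ⇒ (c0=0, c1=1377/32, c2=-1/16)
[Jacobi] macro 6: S0 reads c2=-1/16 → after 1×micro: 0; S1 reads c0=0 → after 1×micro: 4131/64; S2 reads c2=-1/16 → after 1×micro: -1/32 ⇒ (c0=0, c1=4131/64, c2=-1/32)
[Jacobi] macro 7: S0 reads c2=-1/32 → after 1×micro: 0; S1 reads c0=0 → after 1×micro: 12393/128; S2 reads c2=-1/32 → after 1×micro: -1/64 ⇒ (c0=0, c1=12393/128, c2=-1/64)
[Jacobi] macro 8: S0 reads c2=-1/64 → after 1×micro: 0; S1 reads c0=0 → after 1×micro: 37179/256; S2 reads c2=-1/64 → after 1×micro: -1/128 ⇒ (c0=0, c1=37179/256, c2=-1/128)
[Gauss-Seidel] macro 1: S0 reads c2=-2 → after 1×micro: 0; S1 reads c0=0 → after 1×micro: 9/2; S2 reads c2=-2 → after 1×micro: -1 ⇒ (c0=0, c1=9/2, c2=-1)
[Gauss-Seidel] macro 2: S0 reads c2=-1 → after 1×micro: 0; S1 reads c0=0 → after 1×micro: 27/4; S2 reads c2=-1 → after 1×micro: -1/2 ⇒ (c0=0, c1=27/4, c2=-1/2)
[Gauss-Seidel] macro 3: S0 reads c2=-1/2 → after 1×micro: 0; S1 reads c0=0 → after 1×micro: 81/8; S2 reads c2=-1/2 → after 1×micro: -1/4 ⇒ (c0=0, c1=81/8, c2=-1/4)
[Gauss-Seidel] macro 4: S0 reads c2=-1/4 → after 1×micro: 0; S1 reads c0=0 → after 1×micro: 243/16; S2 reads c2=-1/4 → after 1×micro: -1/8 ⇒ (c0=0, c1=243/16, c2=-1/8)
[Gauss-Seidel] macro 5: S0 reads c2=-1/8 → after 1×micro: 0; S1 reads c0=0 → after 1×micro: 729/32; S2 reads c2=-1/8 → after 1×micro: -1/16 ⇒ (c0=0, c1=729/32, c2=-1/16)
[Gauss-Seidel] macro 6: S0 reads c2=-1/16 → after 1×micro: 0; S1 reads c0=0 → after 1×micro: 2187/64; S2 reads c2=-1/16 → after 1×micro: -1/32 ⇒ (c0=0, c1=2187/64, c2=-1/32)
[Gauss-Seidel] macro 7: S0 reads c2=-1/32 → after 1×micro: 0; S1 reads c0=0 → after 1×micro: 6561/128; S2 reads c2=-1/32 → after 1×micro: -1/64 ⇒ (c0=0, c1=6561/128, c2=-1/64)
[Gauss-Seidel] macro 8: S0 reads c2=-1/64 → after 1×micro: 0; S1 reads c0=0 → after 1×micro: 19683/256; S2 reads c2=-1/64 → after 1×micro: -1/128 ⇒ (c0=0, c1=19683/256, c2=-1/128)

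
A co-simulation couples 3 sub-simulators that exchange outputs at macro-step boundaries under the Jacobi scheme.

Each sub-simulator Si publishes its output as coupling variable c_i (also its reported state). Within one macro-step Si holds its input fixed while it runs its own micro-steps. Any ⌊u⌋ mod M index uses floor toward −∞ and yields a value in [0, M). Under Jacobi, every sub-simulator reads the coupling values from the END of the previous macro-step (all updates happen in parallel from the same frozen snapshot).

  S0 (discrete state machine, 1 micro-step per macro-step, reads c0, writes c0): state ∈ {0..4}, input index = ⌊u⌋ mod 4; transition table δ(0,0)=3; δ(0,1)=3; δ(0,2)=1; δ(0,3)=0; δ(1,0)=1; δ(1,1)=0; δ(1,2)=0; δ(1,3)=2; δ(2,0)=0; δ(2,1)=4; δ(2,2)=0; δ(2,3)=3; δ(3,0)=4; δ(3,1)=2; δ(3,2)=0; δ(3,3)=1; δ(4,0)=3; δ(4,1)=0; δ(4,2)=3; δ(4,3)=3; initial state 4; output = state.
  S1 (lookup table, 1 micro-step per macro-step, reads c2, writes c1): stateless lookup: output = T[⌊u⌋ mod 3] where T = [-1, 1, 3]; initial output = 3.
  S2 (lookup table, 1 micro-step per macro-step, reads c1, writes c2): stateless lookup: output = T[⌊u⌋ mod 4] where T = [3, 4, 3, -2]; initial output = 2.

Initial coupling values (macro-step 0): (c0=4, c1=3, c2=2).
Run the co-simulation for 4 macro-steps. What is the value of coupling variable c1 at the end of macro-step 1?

c1 at macro-step 1 = 3

macro 1: S0 reads c0=4 → after 1×micro: 3; S1 reads c2=2 → after 1×micro: 3; S2 reads c1=3 → after 1×micro: -2 ⇒ (c0=3, c1=3, c2=-2)
macro 2: S0 reads c0=3 → after 1×micro: 1; S1 reads c2=-2 → after 1×micro: 1; S2 reads c1=3 → after 1×micro: -2 ⇒ (c0=1, c1=1, c2=-2)
macro 3: S0 reads c0=1 → after 1×micro: 0; S1 reads c2=-2 → after 1×micro: 1; S2 reads c1=1 → after 1×micro: 4 ⇒ (c0=0, c1=1, c2=4)
macro 4: S0 reads c0=0 → after 1×micro: 3; S1 reads c2=4 → after 1×micro: 1; S2 reads c1=1 → after 1×micro: 4 ⇒ (c0=3, c1=1, c2=4)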